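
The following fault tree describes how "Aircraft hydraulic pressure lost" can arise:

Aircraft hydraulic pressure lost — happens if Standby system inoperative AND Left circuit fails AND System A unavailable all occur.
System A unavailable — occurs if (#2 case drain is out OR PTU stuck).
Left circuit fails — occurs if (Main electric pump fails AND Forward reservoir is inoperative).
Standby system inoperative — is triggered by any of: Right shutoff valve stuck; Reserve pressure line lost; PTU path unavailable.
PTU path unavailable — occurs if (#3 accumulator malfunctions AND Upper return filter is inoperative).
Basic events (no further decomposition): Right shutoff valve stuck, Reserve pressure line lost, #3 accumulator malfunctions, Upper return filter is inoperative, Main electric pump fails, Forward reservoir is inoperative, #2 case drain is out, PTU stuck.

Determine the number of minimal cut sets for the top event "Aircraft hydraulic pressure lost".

6

PTU path unavailable [AND]: one cut set from each child combined → 1 × 1 = 1 cut set(s).
Standby system inoperative [OR]: union of children's cut sets → 3 cut set(s).
Left circuit fails [AND]: one cut set from each child combined → 1 × 1 = 1 cut set(s).
System A unavailable [OR]: union of children's cut sets → 2 cut set(s).
Aircraft hydraulic pressure lost [AND]: one cut set from each child combined → 3 × 1 × 2 = 6 cut set(s).
Minimal cut sets: {#2 case drain is out, Forward reservoir is inoperative, Main electric pump fails, Right shutoff valve stuck}; {Forward reservoir is inoperative, Main electric pump fails, PTU stuck, Right shutoff valve stuck}; {#2 case drain is out, Forward reservoir is inoperative, Main electric pump fails, Reserve pressure line lost}; {Forward reservoir is inoperative, Main electric pump fails, PTU stuck, Reserve pressure line lost}; {#2 case drain is out, #3 accumulator malfunctions, Forward reservoir is inoperative, Main electric pump fails, Upper return filter is inoperative}; {#3 accumulator malfunctions, Forward reservoir is inoperative, Main electric pump fails, PTU stuck, Upper return filter is inoperative}.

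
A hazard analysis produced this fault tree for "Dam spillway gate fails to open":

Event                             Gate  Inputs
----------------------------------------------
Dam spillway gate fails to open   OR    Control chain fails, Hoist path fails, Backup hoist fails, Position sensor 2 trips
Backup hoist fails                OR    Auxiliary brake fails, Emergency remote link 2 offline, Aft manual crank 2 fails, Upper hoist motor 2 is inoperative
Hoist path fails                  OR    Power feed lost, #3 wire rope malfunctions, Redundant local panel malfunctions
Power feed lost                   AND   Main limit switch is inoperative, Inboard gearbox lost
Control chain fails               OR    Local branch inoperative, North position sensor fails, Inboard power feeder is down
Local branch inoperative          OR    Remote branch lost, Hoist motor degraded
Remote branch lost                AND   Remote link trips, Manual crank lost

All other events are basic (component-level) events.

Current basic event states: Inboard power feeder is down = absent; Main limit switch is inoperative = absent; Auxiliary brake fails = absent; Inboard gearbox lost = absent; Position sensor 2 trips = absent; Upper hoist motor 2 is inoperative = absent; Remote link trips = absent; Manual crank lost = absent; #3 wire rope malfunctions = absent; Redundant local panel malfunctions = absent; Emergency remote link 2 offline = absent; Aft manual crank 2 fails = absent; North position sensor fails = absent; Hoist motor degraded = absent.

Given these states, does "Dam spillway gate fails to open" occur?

No

Remote branch lost [AND]: Remote link trips=not, Manual crank lost=not → not all inputs occur → does not occur.
Local branch inoperative [OR]: Remote branch lost=not, Hoist motor degraded=not → no input occurs → does not occur.
Control chain fails [OR]: Local branch inoperative=not, North position sensor fails=not, Inboard power feeder is down=not → no input occurs → does not occur.
Power feed lost [AND]: Main limit switch is inoperative=not, Inboard gearbox lost=not → not all inputs occur → does not occur.
Hoist path fails [OR]: Power feed lost=not, #3 wire rope malfunctions=not, Redundant local panel malfunctions=not → no input occurs → does not occur.
Backup hoist fails [OR]: Auxiliary brake fails=not, Emergency remote link 2 offline=not, Aft manual crank 2 fails=not, Upper hoist motor 2 is inoperative=not → no input occurs → does not occur.
Dam spillway gate fails to open [OR]: Control chain fails=not, Hoist path fails=not, Backup hoist fails=not, Position sensor 2 trips=not → no input occurs → does not occur.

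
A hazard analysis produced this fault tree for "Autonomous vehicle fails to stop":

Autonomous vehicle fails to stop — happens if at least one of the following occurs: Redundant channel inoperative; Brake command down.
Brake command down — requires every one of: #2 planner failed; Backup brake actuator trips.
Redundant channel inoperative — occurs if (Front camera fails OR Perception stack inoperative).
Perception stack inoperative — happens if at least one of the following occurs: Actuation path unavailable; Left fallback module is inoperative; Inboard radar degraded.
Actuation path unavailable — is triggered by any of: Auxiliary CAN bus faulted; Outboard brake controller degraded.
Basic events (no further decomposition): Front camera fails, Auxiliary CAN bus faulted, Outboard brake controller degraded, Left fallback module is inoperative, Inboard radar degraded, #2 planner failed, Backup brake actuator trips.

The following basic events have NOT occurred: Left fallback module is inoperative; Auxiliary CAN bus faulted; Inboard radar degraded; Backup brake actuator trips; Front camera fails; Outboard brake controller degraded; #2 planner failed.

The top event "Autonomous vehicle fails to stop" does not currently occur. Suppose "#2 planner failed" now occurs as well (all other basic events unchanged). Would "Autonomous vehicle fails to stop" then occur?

Counterfactual: set "#2 planner failed" to occurred.
Actuation path unavailable [OR]: Auxiliary CAN bus faulted=not, Outboard brake controller degraded=not → no input occurs → does not occur.
Perception stack inoperative [OR]: Actuation path unavailable=not, Left fallback module is inoperative=not, Inboard radar degraded=not → no input occurs → does not occur.
Redundant channel inoperative [OR]: Front camera fails=not, Perception stack inoperative=not → no input occurs → does not occur.
Brake command down [AND]: #2 planner failed=occurs, Backup brake actuator trips=not → not all inputs occur → does not occur.
Autonomous vehicle fails to stop [OR]: Redundant channel inoperative=not, Brake command down=not → no input occurs → does not occur.

No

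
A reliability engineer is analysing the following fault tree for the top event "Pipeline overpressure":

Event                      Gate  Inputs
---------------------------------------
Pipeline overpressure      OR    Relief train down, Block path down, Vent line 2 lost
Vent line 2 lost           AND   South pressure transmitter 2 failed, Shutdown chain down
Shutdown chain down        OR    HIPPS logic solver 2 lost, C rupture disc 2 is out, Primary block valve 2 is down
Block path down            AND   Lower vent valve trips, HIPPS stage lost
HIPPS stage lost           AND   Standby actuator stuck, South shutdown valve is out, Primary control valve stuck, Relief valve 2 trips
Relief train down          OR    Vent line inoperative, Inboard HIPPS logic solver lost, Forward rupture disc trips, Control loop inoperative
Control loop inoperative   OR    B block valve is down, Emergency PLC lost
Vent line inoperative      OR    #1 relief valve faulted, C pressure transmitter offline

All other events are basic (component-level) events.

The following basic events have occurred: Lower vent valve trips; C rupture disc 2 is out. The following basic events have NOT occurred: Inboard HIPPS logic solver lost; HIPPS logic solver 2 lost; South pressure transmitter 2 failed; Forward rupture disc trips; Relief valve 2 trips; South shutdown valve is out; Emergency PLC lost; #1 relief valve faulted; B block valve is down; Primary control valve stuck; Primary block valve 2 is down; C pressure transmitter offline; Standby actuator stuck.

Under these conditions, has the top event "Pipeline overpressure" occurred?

No

Vent line inoperative [OR]: #1 relief valve faulted=not, C pressure transmitter offline=not → no input occurs → does not occur.
Control loop inoperative [OR]: B block valve is down=not, Emergency PLC lost=not → no input occurs → does not occur.
Relief train down [OR]: Vent line inoperative=not, Inboard HIPPS logic solver lost=not, Forward rupture disc trips=not, Control loop inoperative=not → no input occurs → does not occur.
HIPPS stage lost [AND]: Standby actuator stuck=not, South shutdown valve is out=not, Primary control valve stuck=not, Relief valve 2 trips=not → not all inputs occur → does not occur.
Block path down [AND]: Lower vent valve trips=occurs, HIPPS stage lost=not → not all inputs occur → does not occur.
Shutdown chain down [OR]: HIPPS logic solver 2 lost=not, C rupture disc 2 is out=occurs, Primary block valve 2 is down=not → at least one input occurs → occurs.
Vent line 2 lost [AND]: South pressure transmitter 2 failed=not, Shutdown chain down=occurs → not all inputs occur → does not occur.
Pipeline overpressure [OR]: Relief train down=not, Block path down=not, Vent line 2 lost=not → no input occurs → does not occur.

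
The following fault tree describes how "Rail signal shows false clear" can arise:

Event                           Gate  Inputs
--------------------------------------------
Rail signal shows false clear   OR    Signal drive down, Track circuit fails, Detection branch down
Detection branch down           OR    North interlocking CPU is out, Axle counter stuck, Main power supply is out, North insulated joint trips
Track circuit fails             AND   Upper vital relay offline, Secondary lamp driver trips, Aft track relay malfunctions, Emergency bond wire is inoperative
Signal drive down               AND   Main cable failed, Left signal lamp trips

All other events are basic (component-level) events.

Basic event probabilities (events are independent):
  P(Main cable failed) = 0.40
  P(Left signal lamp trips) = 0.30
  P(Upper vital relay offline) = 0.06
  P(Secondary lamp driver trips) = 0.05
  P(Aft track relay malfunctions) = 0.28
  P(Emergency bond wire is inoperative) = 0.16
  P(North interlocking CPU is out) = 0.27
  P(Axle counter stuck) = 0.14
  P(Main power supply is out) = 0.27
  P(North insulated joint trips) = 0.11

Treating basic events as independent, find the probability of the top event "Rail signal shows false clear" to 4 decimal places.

P(Signal drive down) [AND] = 0.40 × 0.30 = 0.120000
P(Track circuit fails) [AND] = 0.06 × 0.05 × 0.28 × 0.16 = 0.000134
P(Detection branch down) [OR] = 1 − (1−0.27) × (1−0.14) × (1−0.27) × (1−0.11) = 0.592118
P(Rail signal shows false clear) [OR] = 1 − (1−0.120000) × (1−0.000134) × (1−0.592118) = 0.641112
Rounded to 4 decimal places: P(Rail signal shows false clear) ≈ 0.6411.

0.6411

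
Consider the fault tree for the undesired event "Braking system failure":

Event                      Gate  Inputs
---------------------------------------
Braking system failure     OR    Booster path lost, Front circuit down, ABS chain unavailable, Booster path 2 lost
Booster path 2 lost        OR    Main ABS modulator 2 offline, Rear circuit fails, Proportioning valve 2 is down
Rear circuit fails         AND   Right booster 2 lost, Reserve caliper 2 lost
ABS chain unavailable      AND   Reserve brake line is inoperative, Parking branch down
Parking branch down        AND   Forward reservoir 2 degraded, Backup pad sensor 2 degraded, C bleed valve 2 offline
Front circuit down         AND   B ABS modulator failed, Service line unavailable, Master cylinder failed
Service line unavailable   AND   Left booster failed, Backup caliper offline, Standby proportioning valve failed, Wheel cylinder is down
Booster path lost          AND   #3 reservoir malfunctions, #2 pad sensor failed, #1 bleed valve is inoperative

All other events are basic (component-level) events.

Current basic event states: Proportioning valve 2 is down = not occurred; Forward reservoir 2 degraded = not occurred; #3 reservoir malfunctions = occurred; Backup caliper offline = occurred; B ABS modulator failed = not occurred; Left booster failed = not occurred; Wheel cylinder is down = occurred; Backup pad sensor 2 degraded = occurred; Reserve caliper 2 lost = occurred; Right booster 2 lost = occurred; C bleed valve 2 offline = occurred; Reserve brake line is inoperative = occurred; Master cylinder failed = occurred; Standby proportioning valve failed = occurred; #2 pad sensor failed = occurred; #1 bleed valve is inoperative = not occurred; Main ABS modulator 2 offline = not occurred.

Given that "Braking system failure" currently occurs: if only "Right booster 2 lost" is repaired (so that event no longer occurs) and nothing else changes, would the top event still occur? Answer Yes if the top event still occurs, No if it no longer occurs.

Counterfactual: set "Right booster 2 lost" to not occurred.
Booster path lost [AND]: #3 reservoir malfunctions=occurs, #2 pad sensor failed=occurs, #1 bleed valve is inoperative=not → not all inputs occur → does not occur.
Service line unavailable [AND]: Left booster failed=not, Backup caliper offline=occurs, Standby proportioning valve failed=occurs, Wheel cylinder is down=occurs → not all inputs occur → does not occur.
Front circuit down [AND]: B ABS modulator failed=not, Service line unavailable=not, Master cylinder failed=occurs → not all inputs occur → does not occur.
Parking branch down [AND]: Forward reservoir 2 degraded=not, Backup pad sensor 2 degraded=occurs, C bleed valve 2 offline=occurs → not all inputs occur → does not occur.
ABS chain unavailable [AND]: Reserve brake line is inoperative=occurs, Parking branch down=not → not all inputs occur → does not occur.
Rear circuit fails [AND]: Right booster 2 lost=not, Reserve caliper 2 lost=occurs → not all inputs occur → does not occur.
Booster path 2 lost [OR]: Main ABS modulator 2 offline=not, Rear circuit fails=not, Proportioning valve 2 is down=not → no input occurs → does not occur.
Braking system failure [OR]: Booster path lost=not, Front circuit down=not, ABS chain unavailable=not, Booster path 2 lost=not → no input occurs → does not occur.

No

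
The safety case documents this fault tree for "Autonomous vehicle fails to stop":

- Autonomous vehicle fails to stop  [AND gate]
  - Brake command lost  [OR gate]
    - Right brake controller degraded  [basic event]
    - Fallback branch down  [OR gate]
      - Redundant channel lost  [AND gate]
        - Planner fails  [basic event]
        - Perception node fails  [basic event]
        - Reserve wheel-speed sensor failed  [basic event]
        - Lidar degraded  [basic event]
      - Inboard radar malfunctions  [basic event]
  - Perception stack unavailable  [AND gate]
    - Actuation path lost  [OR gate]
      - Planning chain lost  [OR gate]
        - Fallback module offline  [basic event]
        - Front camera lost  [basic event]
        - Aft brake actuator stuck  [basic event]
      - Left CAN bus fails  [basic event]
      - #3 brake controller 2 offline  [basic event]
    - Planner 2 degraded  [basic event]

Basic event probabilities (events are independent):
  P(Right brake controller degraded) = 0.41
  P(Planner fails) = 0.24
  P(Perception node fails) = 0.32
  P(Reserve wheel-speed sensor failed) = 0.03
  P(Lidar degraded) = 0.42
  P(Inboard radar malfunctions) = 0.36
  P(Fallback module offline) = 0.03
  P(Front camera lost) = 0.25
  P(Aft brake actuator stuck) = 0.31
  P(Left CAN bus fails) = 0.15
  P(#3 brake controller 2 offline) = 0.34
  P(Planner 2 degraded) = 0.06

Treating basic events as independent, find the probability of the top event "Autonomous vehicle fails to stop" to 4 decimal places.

P(Redundant channel lost) [AND] = 0.24 × 0.32 × 0.03 × 0.42 = 0.000968
P(Fallback branch down) [OR] = 1 − (1−0.000968) × (1−0.36) = 0.360620
P(Brake command lost) [OR] = 1 − (1−0.41) × (1−0.360620) = 0.622766
P(Planning chain lost) [OR] = 1 − (1−0.03) × (1−0.25) × (1−0.31) = 0.498025
P(Actuation path lost) [OR] = 1 − (1−0.498025) × (1−0.15) × (1−0.34) = 0.718392
P(Perception stack unavailable) [AND] = 0.718392 × 0.06 = 0.043104
P(Autonomous vehicle fails to stop) [AND] = 0.622766 × 0.043104 = 0.026844
Rounded to 4 decimal places: P(Autonomous vehicle fails to stop) ≈ 0.0268.

0.0268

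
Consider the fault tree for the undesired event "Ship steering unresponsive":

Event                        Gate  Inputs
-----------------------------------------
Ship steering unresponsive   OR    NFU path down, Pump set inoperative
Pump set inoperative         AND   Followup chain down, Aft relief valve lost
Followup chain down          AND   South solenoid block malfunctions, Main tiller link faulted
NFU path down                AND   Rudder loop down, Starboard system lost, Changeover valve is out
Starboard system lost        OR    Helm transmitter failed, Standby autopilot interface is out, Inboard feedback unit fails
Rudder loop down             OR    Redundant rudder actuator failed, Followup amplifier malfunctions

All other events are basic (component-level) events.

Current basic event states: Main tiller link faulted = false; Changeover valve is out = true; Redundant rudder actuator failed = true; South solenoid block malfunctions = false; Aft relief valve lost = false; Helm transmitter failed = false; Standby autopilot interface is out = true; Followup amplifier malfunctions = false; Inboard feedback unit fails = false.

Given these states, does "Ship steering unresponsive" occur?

Yes

Rudder loop down [OR]: Redundant rudder actuator failed=occurs, Followup amplifier malfunctions=not → at least one input occurs → occurs.
Starboard system lost [OR]: Helm transmitter failed=not, Standby autopilot interface is out=occurs, Inboard feedback unit fails=not → at least one input occurs → occurs.
NFU path down [AND]: Rudder loop down=occurs, Starboard system lost=occurs, Changeover valve is out=occurs → all inputs occur → occurs.
Followup chain down [AND]: South solenoid block malfunctions=not, Main tiller link faulted=not → not all inputs occur → does not occur.
Pump set inoperative [AND]: Followup chain down=not, Aft relief valve lost=not → not all inputs occur → does not occur.
Ship steering unresponsive [OR]: NFU path down=occurs, Pump set inoperative=not → at least one input occurs → occurs.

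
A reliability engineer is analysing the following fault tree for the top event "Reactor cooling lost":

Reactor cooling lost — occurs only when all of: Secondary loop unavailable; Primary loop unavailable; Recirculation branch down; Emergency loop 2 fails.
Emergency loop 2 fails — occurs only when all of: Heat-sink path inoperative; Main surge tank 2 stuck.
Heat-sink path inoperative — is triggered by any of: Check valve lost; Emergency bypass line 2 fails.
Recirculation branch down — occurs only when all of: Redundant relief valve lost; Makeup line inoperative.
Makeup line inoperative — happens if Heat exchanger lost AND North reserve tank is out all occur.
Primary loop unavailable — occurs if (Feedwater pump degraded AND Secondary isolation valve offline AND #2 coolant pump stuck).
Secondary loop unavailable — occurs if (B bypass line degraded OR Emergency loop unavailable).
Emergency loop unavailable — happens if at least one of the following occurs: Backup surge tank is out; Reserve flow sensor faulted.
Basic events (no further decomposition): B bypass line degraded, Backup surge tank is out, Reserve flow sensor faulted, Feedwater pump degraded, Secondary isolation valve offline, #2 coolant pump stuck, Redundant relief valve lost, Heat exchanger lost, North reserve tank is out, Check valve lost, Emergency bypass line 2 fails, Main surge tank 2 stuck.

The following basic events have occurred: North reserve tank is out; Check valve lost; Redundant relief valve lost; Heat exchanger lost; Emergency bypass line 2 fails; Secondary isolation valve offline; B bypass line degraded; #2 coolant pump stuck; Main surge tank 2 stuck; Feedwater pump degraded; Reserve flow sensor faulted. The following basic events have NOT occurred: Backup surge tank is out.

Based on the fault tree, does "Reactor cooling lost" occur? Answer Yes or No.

Emergency loop unavailable [OR]: Backup surge tank is out=not, Reserve flow sensor faulted=occurs → at least one input occurs → occurs.
Secondary loop unavailable [OR]: B bypass line degraded=occurs, Emergency loop unavailable=occurs → at least one input occurs → occurs.
Primary loop unavailable [AND]: Feedwater pump degraded=occurs, Secondary isolation valve offline=occurs, #2 coolant pump stuck=occurs → all inputs occur → occurs.
Makeup line inoperative [AND]: Heat exchanger lost=occurs, North reserve tank is out=occurs → all inputs occur → occurs.
Recirculation branch down [AND]: Redundant relief valve lost=occurs, Makeup line inoperative=occurs → all inputs occur → occurs.
Heat-sink path inoperative [OR]: Check valve lost=occurs, Emergency bypass line 2 fails=occurs → at least one input occurs → occurs.
Emergency loop 2 fails [AND]: Heat-sink path inoperative=occurs, Main surge tank 2 stuck=occurs → all inputs occur → occurs.
Reactor cooling lost [AND]: Secondary loop unavailable=occurs, Primary loop unavailable=occurs, Recirculation branch down=occurs, Emergency loop 2 fails=occurs → all inputs occur → occurs.

Yes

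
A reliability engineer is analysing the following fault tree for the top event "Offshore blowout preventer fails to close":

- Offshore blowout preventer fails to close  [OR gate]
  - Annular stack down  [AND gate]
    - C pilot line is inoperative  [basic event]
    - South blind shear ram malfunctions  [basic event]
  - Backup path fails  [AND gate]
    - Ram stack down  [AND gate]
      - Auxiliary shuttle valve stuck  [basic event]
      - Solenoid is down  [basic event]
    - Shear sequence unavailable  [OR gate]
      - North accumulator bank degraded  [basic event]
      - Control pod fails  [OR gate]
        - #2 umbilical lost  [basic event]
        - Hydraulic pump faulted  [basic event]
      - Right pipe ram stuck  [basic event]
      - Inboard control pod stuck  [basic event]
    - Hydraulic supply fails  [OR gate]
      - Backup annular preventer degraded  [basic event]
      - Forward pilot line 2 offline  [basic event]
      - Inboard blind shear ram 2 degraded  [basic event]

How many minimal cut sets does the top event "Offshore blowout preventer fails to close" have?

Annular stack down [AND]: one cut set from each child combined → 1 × 1 = 1 cut set(s).
Ram stack down [AND]: one cut set from each child combined → 1 × 1 = 1 cut set(s).
Control pod fails [OR]: union of children's cut sets → 2 cut set(s).
Shear sequence unavailable [OR]: union of children's cut sets → 5 cut set(s).
Hydraulic supply fails [OR]: union of children's cut sets → 3 cut set(s).
Backup path fails [AND]: one cut set from each child combined → 1 × 5 × 3 = 15 cut set(s).
Offshore blowout preventer fails to close [OR]: union of children's cut sets → 16 cut set(s).

16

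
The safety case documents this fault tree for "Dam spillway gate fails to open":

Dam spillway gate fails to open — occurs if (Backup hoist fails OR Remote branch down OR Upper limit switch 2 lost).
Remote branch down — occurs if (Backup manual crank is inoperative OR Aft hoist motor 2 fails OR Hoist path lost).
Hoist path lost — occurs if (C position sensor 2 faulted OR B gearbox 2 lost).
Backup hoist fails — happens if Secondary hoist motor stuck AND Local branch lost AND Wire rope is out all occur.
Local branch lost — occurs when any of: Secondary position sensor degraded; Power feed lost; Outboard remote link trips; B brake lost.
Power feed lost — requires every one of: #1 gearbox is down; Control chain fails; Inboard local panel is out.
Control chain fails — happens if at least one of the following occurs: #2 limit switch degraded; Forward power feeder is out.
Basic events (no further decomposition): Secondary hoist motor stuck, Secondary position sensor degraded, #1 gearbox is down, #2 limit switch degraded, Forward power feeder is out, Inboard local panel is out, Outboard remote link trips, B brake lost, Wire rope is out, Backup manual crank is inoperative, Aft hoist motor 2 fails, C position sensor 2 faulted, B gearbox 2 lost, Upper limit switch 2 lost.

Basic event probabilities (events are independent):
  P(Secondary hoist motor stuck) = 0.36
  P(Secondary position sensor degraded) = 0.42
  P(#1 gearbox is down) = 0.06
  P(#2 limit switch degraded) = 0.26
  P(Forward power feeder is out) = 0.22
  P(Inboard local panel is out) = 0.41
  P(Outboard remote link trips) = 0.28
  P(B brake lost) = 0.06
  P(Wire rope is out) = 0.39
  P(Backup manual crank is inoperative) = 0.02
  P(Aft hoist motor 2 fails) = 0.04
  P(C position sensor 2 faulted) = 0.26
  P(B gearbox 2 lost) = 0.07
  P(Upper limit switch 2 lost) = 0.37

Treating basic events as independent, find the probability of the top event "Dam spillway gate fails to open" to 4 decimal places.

P(Control chain fails) [OR] = 1 − (1−0.26) × (1−0.22) = 0.422800
P(Power feed lost) [AND] = 0.06 × 0.422800 × 0.41 = 0.010401
P(Local branch lost) [OR] = 1 − (1−0.42) × (1−0.010401) × (1−0.28) × (1−0.06) = 0.611539
P(Backup hoist fails) [AND] = 0.36 × 0.611539 × 0.39 = 0.085860
P(Hoist path lost) [OR] = 1 − (1−0.26) × (1−0.07) = 0.311800
P(Remote branch down) [OR] = 1 − (1−0.02) × (1−0.04) × (1−0.311800) = 0.352541
P(Dam spillway gate fails to open) [OR] = 1 − (1−0.085860) × (1−0.352541) × (1−0.37) = 0.627123
Rounded to 4 decimal places: P(Dam spillway gate fails to open) ≈ 0.6271.

0.6271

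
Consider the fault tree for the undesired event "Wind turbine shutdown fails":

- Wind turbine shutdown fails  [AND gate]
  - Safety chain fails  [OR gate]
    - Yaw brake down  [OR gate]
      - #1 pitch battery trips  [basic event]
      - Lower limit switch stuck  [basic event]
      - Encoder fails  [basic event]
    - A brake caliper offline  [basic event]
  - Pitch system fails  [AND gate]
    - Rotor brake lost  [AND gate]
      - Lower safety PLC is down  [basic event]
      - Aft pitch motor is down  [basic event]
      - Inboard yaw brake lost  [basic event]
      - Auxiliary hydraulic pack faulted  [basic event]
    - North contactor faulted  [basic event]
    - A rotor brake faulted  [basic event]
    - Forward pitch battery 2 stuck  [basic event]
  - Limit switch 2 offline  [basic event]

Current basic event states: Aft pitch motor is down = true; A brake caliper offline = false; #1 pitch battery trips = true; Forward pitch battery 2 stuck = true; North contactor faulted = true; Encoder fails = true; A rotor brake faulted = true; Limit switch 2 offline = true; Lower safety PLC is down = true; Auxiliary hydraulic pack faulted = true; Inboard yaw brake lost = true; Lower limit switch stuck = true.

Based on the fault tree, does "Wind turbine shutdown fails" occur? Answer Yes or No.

Yes

Yaw brake down [OR]: #1 pitch battery trips=occurs, Lower limit switch stuck=occurs, Encoder fails=occurs → at least one input occurs → occurs.
Safety chain fails [OR]: Yaw brake down=occurs, A brake caliper offline=not → at least one input occurs → occurs.
Rotor brake lost [AND]: Lower safety PLC is down=occurs, Aft pitch motor is down=occurs, Inboard yaw brake lost=occurs, Auxiliary hydraulic pack faulted=occurs → all inputs occur → occurs.
Pitch system fails [AND]: Rotor brake lost=occurs, North contactor faulted=occurs, A rotor brake faulted=occurs, Forward pitch battery 2 stuck=occurs → all inputs occur → occurs.
Wind turbine shutdown fails [AND]: Safety chain fails=occurs, Pitch system fails=occurs, Limit switch 2 offline=occurs → all inputs occur → occurs.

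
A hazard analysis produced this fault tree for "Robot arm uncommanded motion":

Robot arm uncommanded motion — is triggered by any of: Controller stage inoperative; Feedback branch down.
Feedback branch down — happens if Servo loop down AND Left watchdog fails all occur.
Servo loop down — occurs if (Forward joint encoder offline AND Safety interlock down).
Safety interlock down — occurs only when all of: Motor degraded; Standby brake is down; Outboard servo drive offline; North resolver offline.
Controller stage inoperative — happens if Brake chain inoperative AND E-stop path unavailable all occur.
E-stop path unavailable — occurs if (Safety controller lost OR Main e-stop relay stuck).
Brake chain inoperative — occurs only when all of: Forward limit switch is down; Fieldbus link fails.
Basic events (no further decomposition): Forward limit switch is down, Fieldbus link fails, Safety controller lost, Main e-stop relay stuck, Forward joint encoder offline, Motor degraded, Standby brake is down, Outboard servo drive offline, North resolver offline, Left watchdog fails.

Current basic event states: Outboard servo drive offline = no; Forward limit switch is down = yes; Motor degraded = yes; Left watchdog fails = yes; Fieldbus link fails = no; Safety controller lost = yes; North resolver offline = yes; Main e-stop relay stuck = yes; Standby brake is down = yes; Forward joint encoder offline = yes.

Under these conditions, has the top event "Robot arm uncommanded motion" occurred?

No

Brake chain inoperative [AND]: Forward limit switch is down=occurs, Fieldbus link fails=not → not all inputs occur → does not occur.
E-stop path unavailable [OR]: Safety controller lost=occurs, Main e-stop relay stuck=occurs → at least one input occurs → occurs.
Controller stage inoperative [AND]: Brake chain inoperative=not, E-stop path unavailable=occurs → not all inputs occur → does not occur.
Safety interlock down [AND]: Motor degraded=occurs, Standby brake is down=occurs, Outboard servo drive offline=not, North resolver offline=occurs → not all inputs occur → does not occur.
Servo loop down [AND]: Forward joint encoder offline=occurs, Safety interlock down=not → not all inputs occur → does not occur.
Feedback branch down [AND]: Servo loop down=not, Left watchdog fails=occurs → not all inputs occur → does not occur.
Robot arm uncommanded motion [OR]: Controller stage inoperative=not, Feedback branch down=not → no input occurs → does not occur.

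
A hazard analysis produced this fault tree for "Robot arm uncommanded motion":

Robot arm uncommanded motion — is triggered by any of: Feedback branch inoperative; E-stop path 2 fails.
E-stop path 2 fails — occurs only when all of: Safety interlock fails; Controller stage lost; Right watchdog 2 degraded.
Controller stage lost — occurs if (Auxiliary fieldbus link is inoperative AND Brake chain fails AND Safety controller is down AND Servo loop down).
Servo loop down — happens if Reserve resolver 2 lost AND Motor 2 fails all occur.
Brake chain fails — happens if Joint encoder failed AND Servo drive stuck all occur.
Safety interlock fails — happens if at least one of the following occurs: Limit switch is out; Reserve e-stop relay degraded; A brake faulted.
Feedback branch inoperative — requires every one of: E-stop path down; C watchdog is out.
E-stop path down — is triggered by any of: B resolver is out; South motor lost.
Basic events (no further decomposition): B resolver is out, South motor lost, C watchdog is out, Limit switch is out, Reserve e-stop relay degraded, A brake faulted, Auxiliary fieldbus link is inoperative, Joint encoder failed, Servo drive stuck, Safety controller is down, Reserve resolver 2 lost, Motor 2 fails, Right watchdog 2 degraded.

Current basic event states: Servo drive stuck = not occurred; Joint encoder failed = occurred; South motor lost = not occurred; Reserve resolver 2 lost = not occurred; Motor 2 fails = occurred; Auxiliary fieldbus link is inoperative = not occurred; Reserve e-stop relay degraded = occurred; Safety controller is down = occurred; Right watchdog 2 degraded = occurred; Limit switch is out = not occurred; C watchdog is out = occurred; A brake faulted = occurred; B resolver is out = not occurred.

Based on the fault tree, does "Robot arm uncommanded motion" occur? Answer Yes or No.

E-stop path down [OR]: B resolver is out=not, South motor lost=not → no input occurs → does not occur.
Feedback branch inoperative [AND]: E-stop path down=not, C watchdog is out=occurs → not all inputs occur → does not occur.
Safety interlock fails [OR]: Limit switch is out=not, Reserve e-stop relay degraded=occurs, A brake faulted=occurs → at least one input occurs → occurs.
Brake chain fails [AND]: Joint encoder failed=occurs, Servo drive stuck=not → not all inputs occur → does not occur.
Servo loop down [AND]: Reserve resolver 2 lost=not, Motor 2 fails=occurs → not all inputs occur → does not occur.
Controller stage lost [AND]: Auxiliary fieldbus link is inoperative=not, Brake chain fails=not, Safety controller is down=occurs, Servo loop down=not → not all inputs occur → does not occur.
E-stop path 2 fails [AND]: Safety interlock fails=occurs, Controller stage lost=not, Right watchdog 2 degraded=occurs → not all inputs occur → does not occur.
Robot arm uncommanded motion [OR]: Feedback branch inoperative=not, E-stop path 2 fails=not → no input occurs → does not occur.

No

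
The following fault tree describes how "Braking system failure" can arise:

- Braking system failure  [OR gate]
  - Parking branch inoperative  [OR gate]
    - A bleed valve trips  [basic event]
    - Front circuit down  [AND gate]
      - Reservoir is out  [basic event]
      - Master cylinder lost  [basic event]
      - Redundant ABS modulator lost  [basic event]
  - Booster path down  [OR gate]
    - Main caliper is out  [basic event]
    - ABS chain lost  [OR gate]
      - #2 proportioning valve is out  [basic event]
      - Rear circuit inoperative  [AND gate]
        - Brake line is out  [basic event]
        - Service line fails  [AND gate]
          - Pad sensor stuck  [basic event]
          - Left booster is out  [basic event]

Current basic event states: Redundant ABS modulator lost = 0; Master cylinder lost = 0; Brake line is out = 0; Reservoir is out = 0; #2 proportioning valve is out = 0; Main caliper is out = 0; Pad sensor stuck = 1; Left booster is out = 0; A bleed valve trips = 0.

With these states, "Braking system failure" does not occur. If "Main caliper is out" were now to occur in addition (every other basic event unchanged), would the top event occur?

Yes

Counterfactual: set "Main caliper is out" to occurred.
Front circuit down [AND]: Reservoir is out=not, Master cylinder lost=not, Redundant ABS modulator lost=not → not all inputs occur → does not occur.
Parking branch inoperative [OR]: A bleed valve trips=not, Front circuit down=not → no input occurs → does not occur.
Service line fails [AND]: Pad sensor stuck=occurs, Left booster is out=not → not all inputs occur → does not occur.
Rear circuit inoperative [AND]: Brake line is out=not, Service line fails=not → not all inputs occur → does not occur.
ABS chain lost [OR]: #2 proportioning valve is out=not, Rear circuit inoperative=not → no input occurs → does not occur.
Booster path down [OR]: Main caliper is out=occurs, ABS chain lost=not → at least one input occurs → occurs.
Braking system failure [OR]: Parking branch inoperative=not, Booster path down=occurs → at least one input occurs → occurs.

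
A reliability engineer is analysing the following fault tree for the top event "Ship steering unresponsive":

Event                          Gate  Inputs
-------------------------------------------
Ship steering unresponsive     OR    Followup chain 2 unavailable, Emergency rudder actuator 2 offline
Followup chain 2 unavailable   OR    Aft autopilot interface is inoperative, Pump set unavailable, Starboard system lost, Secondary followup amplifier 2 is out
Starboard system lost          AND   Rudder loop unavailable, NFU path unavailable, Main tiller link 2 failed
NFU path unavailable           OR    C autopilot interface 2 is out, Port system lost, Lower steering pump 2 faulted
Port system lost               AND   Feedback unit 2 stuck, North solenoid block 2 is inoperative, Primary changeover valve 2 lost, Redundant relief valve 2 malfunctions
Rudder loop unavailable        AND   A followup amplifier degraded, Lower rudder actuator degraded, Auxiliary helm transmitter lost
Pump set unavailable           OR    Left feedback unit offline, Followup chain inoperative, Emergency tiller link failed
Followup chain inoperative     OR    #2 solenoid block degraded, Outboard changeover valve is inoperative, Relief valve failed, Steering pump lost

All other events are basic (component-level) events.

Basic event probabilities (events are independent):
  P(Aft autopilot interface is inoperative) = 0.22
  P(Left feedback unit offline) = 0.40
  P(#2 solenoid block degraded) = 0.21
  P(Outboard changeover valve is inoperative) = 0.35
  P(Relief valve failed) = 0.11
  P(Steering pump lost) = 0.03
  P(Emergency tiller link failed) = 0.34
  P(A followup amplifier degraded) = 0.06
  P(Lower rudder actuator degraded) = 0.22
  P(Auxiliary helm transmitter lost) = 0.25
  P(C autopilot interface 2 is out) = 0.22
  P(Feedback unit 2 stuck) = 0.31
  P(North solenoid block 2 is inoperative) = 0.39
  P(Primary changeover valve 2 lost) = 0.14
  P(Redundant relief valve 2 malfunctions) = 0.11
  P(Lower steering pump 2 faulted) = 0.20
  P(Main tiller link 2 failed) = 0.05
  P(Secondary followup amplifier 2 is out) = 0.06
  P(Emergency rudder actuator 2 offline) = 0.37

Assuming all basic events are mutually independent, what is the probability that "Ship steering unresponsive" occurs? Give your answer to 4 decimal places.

0.9189

P(Followup chain inoperative) [OR] = 1 − (1−0.21) × (1−0.35) × (1−0.11) × (1−0.03) = 0.556695
P(Pump set unavailable) [OR] = 1 − (1−0.40) × (1−0.556695) × (1−0.34) = 0.824451
P(Rudder loop unavailable) [AND] = 0.06 × 0.22 × 0.25 = 0.003300
P(Port system lost) [AND] = 0.31 × 0.39 × 0.14 × 0.11 = 0.001862
P(NFU path unavailable) [OR] = 1 − (1−0.22) × (1−0.001862) × (1−0.20) = 0.377162
P(Starboard system lost) [AND] = 0.003300 × 0.377162 × 0.05 = 0.000062
P(Followup chain 2 unavailable) [OR] = 1 − (1−0.22) × (1−0.824451) × (1−0.000062) × (1−0.06) = 0.871295
P(Ship steering unresponsive) [OR] = 1 − (1−0.871295) × (1−0.37) = 0.918916
Rounded to 4 decimal places: P(Ship steering unresponsive) ≈ 0.9189.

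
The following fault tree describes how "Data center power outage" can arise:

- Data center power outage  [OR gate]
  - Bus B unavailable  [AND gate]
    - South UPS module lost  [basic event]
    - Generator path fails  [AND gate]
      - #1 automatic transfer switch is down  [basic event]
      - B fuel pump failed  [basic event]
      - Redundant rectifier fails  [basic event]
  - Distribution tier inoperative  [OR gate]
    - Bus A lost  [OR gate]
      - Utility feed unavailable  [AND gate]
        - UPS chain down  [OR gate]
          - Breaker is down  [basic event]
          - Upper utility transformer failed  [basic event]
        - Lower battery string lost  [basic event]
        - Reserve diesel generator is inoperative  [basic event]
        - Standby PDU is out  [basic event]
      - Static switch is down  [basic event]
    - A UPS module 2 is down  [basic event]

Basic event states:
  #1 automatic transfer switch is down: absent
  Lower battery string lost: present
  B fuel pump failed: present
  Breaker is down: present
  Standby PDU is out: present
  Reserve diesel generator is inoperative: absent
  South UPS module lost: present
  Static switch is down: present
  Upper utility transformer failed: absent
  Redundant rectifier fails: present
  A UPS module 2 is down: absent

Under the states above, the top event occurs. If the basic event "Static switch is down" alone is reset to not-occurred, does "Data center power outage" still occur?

Counterfactual: set "Static switch is down" to not occurred.
Generator path fails [AND]: #1 automatic transfer switch is down=not, B fuel pump failed=occurs, Redundant rectifier fails=occurs → not all inputs occur → does not occur.
Bus B unavailable [AND]: South UPS module lost=occurs, Generator path fails=not → not all inputs occur → does not occur.
UPS chain down [OR]: Breaker is down=occurs, Upper utility transformer failed=not → at least one input occurs → occurs.
Utility feed unavailable [AND]: UPS chain down=occurs, Lower battery string lost=occurs, Reserve diesel generator is inoperative=not, Standby PDU is out=occurs → not all inputs occur → does not occur.
Bus A lost [OR]: Utility feed unavailable=not, Static switch is down=not → no input occurs → does not occur.
Distribution tier inoperative [OR]: Bus A lost=not, A UPS module 2 is down=not → no input occurs → does not occur.
Data center power outage [OR]: Bus B unavailable=not, Distribution tier inoperative=not → no input occurs → does not occur.

No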